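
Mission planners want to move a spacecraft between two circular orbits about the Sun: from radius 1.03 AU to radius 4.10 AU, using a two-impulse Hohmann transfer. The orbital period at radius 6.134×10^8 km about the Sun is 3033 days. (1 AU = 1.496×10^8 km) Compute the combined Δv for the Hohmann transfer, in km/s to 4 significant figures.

From Kepler's third law T² = 4π²r³/μ at r = 6.134×10^8 km, T = 3033 days = 3033 × 86400 s = 2.620512×10^8 s: μ = 4π²r³/T² = 1.32684×10^11 km³/s².
In km: r₁ = 1.03 × 1.496×10^8 = 1.54088×10^8 km; r₂ = 4.10 × 1.496×10^8 = 6.1336×10^8 km.
Semi-major axis of the transfer orbit: a_t = (1.54088×10^8 + 6.1336×10^8)/2 = 3.83724×10^8 km.
Circular speed at r₁: v₁ = √(μ/r₁) = √(1.32684×10^11/1.54088×10^8) = 29.344 km/s.
Transfer-orbit speed at r₁ (vis-viva): v_p = √[μ(2/r₁ − 1/a_t)] = 37.100 km/s.
First burn Δv₁ = |v_p − v₁| = 7.756 km/s.
At r₂, v₂ = √(μ/r₂) = 14.708 km/s.
Transfer-orbit speed at r₂: v_a = √[μ(2/r₂ − 1/a_t)] = 9.3202 km/s.
Second burn Δv₂ = |v₂ − v_a| = 5.388 km/s.
Δv = Δv₁ + Δv₂ = 7.756 + 5.388 = 13.14 km/s.

Δv = 13.14 km/s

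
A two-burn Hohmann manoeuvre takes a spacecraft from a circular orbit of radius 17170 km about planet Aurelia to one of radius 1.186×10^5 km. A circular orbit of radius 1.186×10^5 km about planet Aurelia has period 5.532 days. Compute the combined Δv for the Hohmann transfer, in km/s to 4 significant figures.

From Kepler's third law T² = 4π²r³/μ at r = 1.186×10^5 km, T = 5.532 days = 5.532 × 86400 s = 4.779648×10^5 s: μ = 4π²r³/T² = 2.88285×10^5 km³/s².
The Hohmann ellipse has a_t = (r₁ + r₂)/2 = 67885 km.
At r₁ the circular-orbit speed is v₁ = √(μ/r₁) = 4.098 km/s.
Transfer-orbit speed at r₁ (vis-viva equation): v_p = √[μ(2/r₁ − 1/a_t)] = 5.416 km/s.
First burn Δv₁ = |v_p − v₁| = 1.318 km/s.
At r₂, v₂ = √(μ/r₂) = 1.5591 km/s.
Transfer-orbit speed at r₂: v_a = √[μ(2/r₂ − 1/a_t)] = 0.78409 km/s.
Second burn Δv₂ = |v₂ − v_a| = 0.7750 km/s.
Δv = Δv₁ + Δv₂ = 1.318 + 0.7750 = 2.093 km/s.

Δv = 2.093 km/s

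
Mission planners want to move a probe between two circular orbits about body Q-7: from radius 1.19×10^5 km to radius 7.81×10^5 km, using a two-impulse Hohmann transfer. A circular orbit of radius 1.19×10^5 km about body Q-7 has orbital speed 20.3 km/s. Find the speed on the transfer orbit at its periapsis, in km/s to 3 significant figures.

From the circular-orbit relation v² = μ/r at r = 1.19×10^5 km: μ = v²r = (20.3)² × 1.19×10^5 = 4.90387×10^7 km³/s².
The Hohmann ellipse has a_t = (r₁ + r₂)/2 = 4.500×10^5 km.
At periapsis, r = 1.190×10^5 km.
Applying v² = μ(2/r − 1/a_t): v = 26.74 km/s.

v = 26.7 km/s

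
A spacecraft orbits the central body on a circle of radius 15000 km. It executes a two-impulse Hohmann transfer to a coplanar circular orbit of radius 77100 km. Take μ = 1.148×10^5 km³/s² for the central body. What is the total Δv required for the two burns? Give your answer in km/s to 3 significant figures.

The Hohmann ellipse has a_t = (r₁ + r₂)/2 = 46050 km.
Circular speed at r₁: v₁ = √(μ/r₁) = √(1.148×10^5/15000) = 2.76647 km/s.
Transfer-orbit speed at r₁ (vis-viva): v_p = √[μ(2/r₁ − 1/a_t)] = 3.57963 km/s.
First burn Δv₁ = |v_p − v₁| = 0.8132 km/s.
At r₂, v₂ = √(μ/r₂) = 1.2202 km/s.
Transfer-orbit speed at r₂: v_a = √[μ(2/r₂ − 1/a_t)] = 0.69643 km/s.
Second burn Δv₂ = |v₂ − v_a| = 0.5238 km/s.
Total Δv = Δv₁ + Δv₂ = 1.337 km/s.

Δv = 1.34 km/s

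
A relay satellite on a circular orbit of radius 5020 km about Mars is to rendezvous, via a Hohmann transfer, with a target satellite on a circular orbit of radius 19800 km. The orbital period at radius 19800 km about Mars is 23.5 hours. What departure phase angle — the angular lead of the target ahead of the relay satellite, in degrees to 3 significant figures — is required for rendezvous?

φ = 90.7°

From Kepler's third law T² = 4π²r³/μ at r = 19800 km, T = 23.5 hours = 23.5 × 3600 s = 84600 s: μ = 4π²r³/T² = 42816.8 km³/s².
Semi-major axis of the transfer orbit: a_t = (5020 + 19800)/2 = 12410 km.
The half-period of the transfer ellipse is t = π√(a_t³/μ) = 20990 s.
The target's mean motion on its circular orbit is ω₂ = √(μ/r₂³) = 7.427×10^-5 rad/s.
Angle swept by the target during transfer: ω₂·t = 1.559 rad = 89.32°.
The relay satellite traverses 180° on the transfer ellipse, so the target must lead by 180° − 89.32° = 90.7°.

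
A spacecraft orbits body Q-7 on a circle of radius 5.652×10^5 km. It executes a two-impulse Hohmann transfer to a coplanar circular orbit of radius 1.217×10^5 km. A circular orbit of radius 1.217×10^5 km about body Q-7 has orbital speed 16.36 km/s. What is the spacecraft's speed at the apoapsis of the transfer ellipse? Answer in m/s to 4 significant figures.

From the circular-orbit relation v² = μ/r at r = 1.217×10^5 km: μ = v²r = (16.36)² × 1.217×10^5 = 3.25730×10^7 km³/s².
Transfer-ellipse semi-major axis a_t = (r₁ + r₂)/2 = (5.652×10^5 + 1.217×10^5)/2 = 3.4345×10^5 km.
At apoapsis, r = 5.652×10^5 km.
Applying v² = μ(2/r − 1/a_t): v = 4.519 km/s.

v = 4519 m/s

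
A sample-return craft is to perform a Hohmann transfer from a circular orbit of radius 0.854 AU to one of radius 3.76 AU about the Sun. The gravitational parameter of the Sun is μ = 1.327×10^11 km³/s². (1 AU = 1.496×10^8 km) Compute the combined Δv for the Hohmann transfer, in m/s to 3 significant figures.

In km: r₁ = 0.854 × 1.496×10^8 = 1.277584×10^8 km; r₂ = 3.76 × 1.496×10^8 = 5.62496×10^8 km.
Semi-major axis of the transfer orbit: a_t = (1.277584×10^8 + 5.62496×10^8)/2 = 3.451272×10^8 km.
At r₁ the circular-orbit speed is v₁ = √(μ/r₁) = 32.2285 km/s.
Transfer-orbit speed at r₁ (vis-viva): v_p = √[μ(2/r₁ − 1/a_t)] = 41.1444 km/s.
First burn Δv₁ = |v_p − v₁| = 8.916 km/s.
Circular speed at r₂: v₂ = √(μ/r₂) = 15.359 km/s.
Transfer-orbit speed at r₂: v_a = √[μ(2/r₂ − 1/a_t)] = 9.3450 km/s.
Second burn Δv₂ = |v₂ − v_a| = 6.014 km/s.
Total Δv = Δv₁ + Δv₂ = 14.93 km/s.

Δv = 14900 m/s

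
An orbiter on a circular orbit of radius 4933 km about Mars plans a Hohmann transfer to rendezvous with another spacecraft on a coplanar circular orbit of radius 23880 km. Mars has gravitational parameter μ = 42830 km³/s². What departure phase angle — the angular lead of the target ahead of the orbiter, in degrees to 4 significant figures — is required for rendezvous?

Transfer-ellipse semi-major axis a_t = (r₁ + r₂)/2 = (4933 + 23880)/2 = 14406.5 km.
The half-period of the transfer ellipse is t = π√(a_t³/μ) = 26250 s.
Target angular speed ω₂ = √(μ/r₂³) = 5.608×10^-5 rad/s.
Angle swept by the target during transfer: ω₂·t = 1.472 rad = 84.34°.
Arrival is 180° from departure on the ellipse, so φ = 180° − 84.34° = 95.66°.

φ = 95.66°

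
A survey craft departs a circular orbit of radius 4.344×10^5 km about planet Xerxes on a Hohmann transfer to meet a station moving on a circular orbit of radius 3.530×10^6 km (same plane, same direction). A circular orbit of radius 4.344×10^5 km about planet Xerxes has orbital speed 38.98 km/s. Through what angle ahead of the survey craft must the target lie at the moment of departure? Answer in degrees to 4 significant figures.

From the circular-orbit relation v² = μ/r at r = 4.344×10^5 km: μ = v²r = (38.98)² × 4.344×10^5 = 6.60045×10^8 km³/s².
Semi-major axis of the transfer orbit: a_t = (4.344×10^5 + 3.530×10^6)/2 = 1.9822×10^6 km.
Transfer time t = π√(a_t³/μ) = 3.4126×10^5 s.
Target angular speed ω₂ = √(μ/r₂³) = 3.8737×10^-6 rad/s.
Angle swept by the target during transfer: ω₂·t = 1.3219 rad = 75.74°.
The survey craft traverses 180° on the transfer ellipse, so the target must lead by 180° − 75.74° = 104.3°.

φ = 104.3°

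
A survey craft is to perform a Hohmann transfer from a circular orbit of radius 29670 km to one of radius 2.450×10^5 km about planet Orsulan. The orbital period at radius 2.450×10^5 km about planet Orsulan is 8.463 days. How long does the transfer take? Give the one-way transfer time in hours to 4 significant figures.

From Kepler's third law T² = 4π²r³/μ at r = 2.450×10^5 km, T = 8.463 days = 8.463 × 86400 s = 7.312032×10^5 s: μ = 4π²r³/T² = 1.08588×10^6 km³/s².
Semi-major axis of the transfer orbit: a_t = (29670 + 2.450×10^5)/2 = 1.37335×10^5 km.
Half the transfer-orbit period gives t = π√(a_t³/μ) = 1.5344×10^5 s.
Converting: 1.5344×10^5 s ÷ 3600 s/hour = 42.62 hours.

t = 42.62 hours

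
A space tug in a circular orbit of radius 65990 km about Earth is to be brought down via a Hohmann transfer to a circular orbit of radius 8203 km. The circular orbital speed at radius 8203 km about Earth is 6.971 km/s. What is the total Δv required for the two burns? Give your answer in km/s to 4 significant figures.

From the circular-orbit relation v² = μ/r at r = 8203 km: μ = v²r = (6.971)² × 8203 = 3.98623×10^5 km³/s².
Transfer-ellipse semi-major axis a_t = (r₁ + r₂)/2 = (65990 + 8203)/2 = 37096.5 km.
At r₁ the circular-orbit speed is v₁ = √(μ/r₁) = 2.458 km/s.
On the transfer ellipse at r₁, v² = μ(2/r − 1/a) gives v_a = √[μ(2/r₁ − 1/a_t)] = 1.156 km/s.
First burn Δv₁ = |v_a − v₁| = 1.302 km/s.
Circular speed at r₂: v₂ = √(μ/r₂) = 6.971 km/s.
Transfer-orbit speed at r₂: v_p = √[μ(2/r₂ − 1/a_t)] = 9.298 km/s.
Second burn Δv₂ = |v₂ − v_p| = 2.327 km/s.
Total Δv = Δv₁ + Δv₂ = 3.629 km/s.

Δv = 3.629 km/s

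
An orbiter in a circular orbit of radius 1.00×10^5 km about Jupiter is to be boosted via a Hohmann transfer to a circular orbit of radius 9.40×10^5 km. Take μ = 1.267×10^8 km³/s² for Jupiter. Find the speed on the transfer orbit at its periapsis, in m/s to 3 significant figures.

v = 47900 m/s

Semi-major axis of the transfer orbit: a_t = (1.000×10^5 + 9.400×10^5)/2 = 5.200×10^5 km.
The periapsis of the transfer ellipse is at r = 1.000×10^5 km.
From the vis-viva equation, v = √[μ(2/r − 1/a_t)] = 47.86 km/s.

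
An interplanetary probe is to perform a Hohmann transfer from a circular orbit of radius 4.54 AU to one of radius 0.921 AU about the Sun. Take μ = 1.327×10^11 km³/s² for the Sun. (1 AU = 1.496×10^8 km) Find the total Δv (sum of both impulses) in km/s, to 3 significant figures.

Δv = 14.8 km/s

In km: r₁ = 4.54 × 1.496×10^8 = 6.79184×10^8 km; r₂ = 0.921 × 1.496×10^8 = 1.377816×10^8 km.
Transfer-ellipse semi-major axis a_t = (r₁ + r₂)/2 = (6.79184×10^8 + 1.377816×10^8)/2 = 4.084828×10^8 km.
Circular speed at r₁: v₁ = √(μ/r₁) = √(1.327×10^11/6.79184×10^8) = 13.978 km/s.
On the transfer ellipse at r₁, vis-viva equation gives v_a = √[μ(2/r₁ − 1/a_t)] = 8.1180 km/s.
First burn Δv₁ = |v_a − v₁| = 5.860 km/s.
Circular speed at r₂: v₂ = √(μ/r₂) = 31.034 km/s.
Transfer-orbit speed at r₂: v_p = √[μ(2/r₂ − 1/a_t)] = 40.017 km/s.
Second burn Δv₂ = |v₂ − v_p| = 8.983 km/s.
Δv = Δv₁ + Δv₂ = 5.860 + 8.983 = 14.84 km/s.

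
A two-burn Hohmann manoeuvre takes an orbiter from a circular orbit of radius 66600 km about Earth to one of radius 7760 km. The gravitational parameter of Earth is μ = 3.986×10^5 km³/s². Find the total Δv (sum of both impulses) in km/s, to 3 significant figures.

Semi-major axis of the transfer orbit: a_t = (66600 + 7760)/2 = 37180 km.
Circular speed at r₁: v₁ = √(μ/r₁) = √(3.986×10^5/66600) = 2.4464 km/s.
Transfer-orbit speed at r₁ (v² = μ(2/r − 1/a)): v_a = √[μ(2/r₁ − 1/a_t)] = 1.1177 km/s.
First burn Δv₁ = |v_a − v₁| = 1.329 km/s.
Circular speed at r₂: v₂ = √(μ/r₂) = 7.167 km/s.
Transfer-orbit speed at r₂: v_p = √[μ(2/r₂ − 1/a_t)] = 9.592 km/s.
Second burn Δv₂ = |v₂ − v_p| = 2.425 km/s.
Δv = Δv₁ + Δv₂ = 1.329 + 2.425 = 3.754 km/s.

Δv = 3.75 km/s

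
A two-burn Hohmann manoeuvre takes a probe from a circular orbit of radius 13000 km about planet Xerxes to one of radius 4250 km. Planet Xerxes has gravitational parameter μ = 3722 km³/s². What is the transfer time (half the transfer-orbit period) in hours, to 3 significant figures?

t = 11.5 hours

Transfer-ellipse semi-major axis a_t = (r₁ + r₂)/2 = (13000 + 4250)/2 = 8625 km.
By Kepler's third law the transfer-orbit period is T = 2π√(a_t³/μ), so t = T/2 = 41250 s.
Converting: 41250 s ÷ 3600 s/hour = 11.5 hours.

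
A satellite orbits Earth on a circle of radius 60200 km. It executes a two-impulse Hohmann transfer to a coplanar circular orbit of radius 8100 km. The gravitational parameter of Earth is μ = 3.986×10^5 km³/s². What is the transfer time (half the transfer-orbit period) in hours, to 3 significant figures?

The Hohmann ellipse has a_t = (r₁ + r₂)/2 = 34150 km.
By Kepler's third law the transfer-orbit period is T = 2π√(a_t³/μ), so t = T/2 = 31400 s.
Converting: 31400 s ÷ 3600 s/hour = 8.72 hours.

t = 8.72 hours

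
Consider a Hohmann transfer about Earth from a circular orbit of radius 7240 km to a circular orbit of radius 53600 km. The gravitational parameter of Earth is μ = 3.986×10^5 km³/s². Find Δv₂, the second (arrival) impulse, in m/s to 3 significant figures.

Semi-major axis of the transfer orbit: a_t = (7240 + 53600)/2 = 30420 km.
Circular speed at r = 53600 km: v_c = √(μ/r) = 2.727 km/s.
Transfer-orbit speed at the same r (vis-viva, a = a_t): v_t = √[μ(2/r − 1/a_t)] = 1.330 km/s.
Δv₂ = |v_t − v_c| = |1.330 − 2.727| = 1.397 km/s.

Δv₂ = 1400 m/s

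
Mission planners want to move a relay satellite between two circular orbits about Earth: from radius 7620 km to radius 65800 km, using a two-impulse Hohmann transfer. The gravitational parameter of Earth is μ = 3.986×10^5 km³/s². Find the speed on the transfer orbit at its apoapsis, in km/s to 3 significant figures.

v = 1.12 km/s

The Hohmann ellipse has a_t = (r₁ + r₂)/2 = 36710 km.
The apoapsis of the transfer ellipse is at r = 65800 km.
Vis-viva: v = √[μ(2/r − 1/a_t)] = √[3.986×10^5 × (2/65800 − 1/36710)] = 1.121 km/s.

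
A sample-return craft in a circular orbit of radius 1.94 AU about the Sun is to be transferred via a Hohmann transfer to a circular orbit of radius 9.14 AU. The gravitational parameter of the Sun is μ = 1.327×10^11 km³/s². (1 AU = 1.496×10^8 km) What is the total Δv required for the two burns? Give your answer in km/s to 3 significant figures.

Δv = 10.1 km/s

In km: r₁ = 1.94 × 1.496×10^8 = 2.90224×10^8 km; r₂ = 9.14 × 1.496×10^8 = 1.367344×10^9 km.
The Hohmann ellipse has a_t = (r₁ + r₂)/2 = 8.28784×10^8 km.
Circular speed at r₁: v₁ = √(μ/r₁) = √(1.327×10^11/2.90224×10^8) = 21.383 km/s.
On the transfer ellipse at r₁, vis-viva equation gives v_p = √[μ(2/r₁ − 1/a_t)] = 27.465 km/s.
First burn Δv₁ = |v_p − v₁| = 6.082 km/s.
At r₂, v₂ = √(μ/r₂) = 9.8514 km/s.
Transfer-orbit speed at r₂: v_a = √[μ(2/r₂ − 1/a_t)] = 5.8297 km/s.
Second burn Δv₂ = |v₂ − v_a| = 4.022 km/s.
Δv = Δv₁ + Δv₂ = 6.082 + 4.022 = 10.10 km/s.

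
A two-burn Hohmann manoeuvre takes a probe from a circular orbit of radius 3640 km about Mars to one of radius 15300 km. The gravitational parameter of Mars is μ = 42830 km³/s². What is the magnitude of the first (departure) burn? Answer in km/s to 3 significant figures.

Transfer-ellipse semi-major axis a_t = (r₁ + r₂)/2 = (3640 + 15300)/2 = 9470 km.
On the circular orbit at r = 3640 km, v_c = √(μ/r) = 3.430231 km/s.
Vis-viva on the transfer ellipse at r = 3640 km gives v_t = √[μ(2/r − 1/a_t)] = 4.360076 km/s.
Δv₁ = |v_t − v_c| = |4.360076 − 3.430231| = 0.9298 km/s.

Δv₁ = 0.930 km/s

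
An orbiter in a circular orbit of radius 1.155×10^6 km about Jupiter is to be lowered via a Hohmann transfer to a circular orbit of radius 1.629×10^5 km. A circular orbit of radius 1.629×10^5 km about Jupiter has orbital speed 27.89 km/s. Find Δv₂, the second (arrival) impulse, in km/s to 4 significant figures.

Δv₂ = 9.034 km/s

From the circular-orbit relation v² = μ/r at r = 1.629×10^5 km: μ = v²r = (27.89)² × 1.629×10^5 = 1.26712×10^8 km³/s².
Transfer-ellipse semi-major axis a_t = (r₁ + r₂)/2 = (1.155×10^6 + 1.629×10^5)/2 = 6.5895×10^5 km.
Circular speed at r = 1.629×10^5 km: v_c = √(μ/r) = 27.890 km/s.
Vis-viva on the transfer ellipse at r = 1.629×10^5 km gives v_t = √[μ(2/r − 1/a_t)] = 36.924 km/s.
Δv₂ = |v_t − v_c| = |36.924 − 27.890| = 9.034 km/s.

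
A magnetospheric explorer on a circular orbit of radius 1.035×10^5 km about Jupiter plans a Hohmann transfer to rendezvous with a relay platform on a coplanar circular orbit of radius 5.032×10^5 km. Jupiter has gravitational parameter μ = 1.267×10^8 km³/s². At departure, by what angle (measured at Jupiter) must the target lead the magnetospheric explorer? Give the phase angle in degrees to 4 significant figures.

Semi-major axis of the transfer orbit: a_t = (1.035×10^5 + 5.032×10^5)/2 = 3.0335×10^5 km.
Transfer time t = π√(a_t³/μ) = 46631 s.
Target angular speed ω₂ = √(μ/r₂³) = 3.1534×10^-5 rad/s.
Angle swept by the target during transfer: ω₂·t = 1.4705 rad = 84.25°.
The magnetospheric explorer traverses 180° on the transfer ellipse, so the target must lead by 180° − 84.25° = 95.75°.

φ = 95.75°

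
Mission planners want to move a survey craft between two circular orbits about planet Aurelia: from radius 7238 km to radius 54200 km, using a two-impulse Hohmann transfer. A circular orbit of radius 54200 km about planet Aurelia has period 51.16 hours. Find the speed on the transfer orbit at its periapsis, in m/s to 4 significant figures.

v = 6721 m/s

From Kepler's third law T² = 4π²r³/μ at r = 54200 km, T = 51.16 hours = 51.16 × 3600 s = 1.84176×10^5 s: μ = 4π²r³/T² = 1.85307×10^5 km³/s².
The Hohmann ellipse has a_t = (r₁ + r₂)/2 = 30719 km.
At periapsis, r = 7238 km.
Applying v² = μ(2/r − 1/a_t): v = 6.721 km/s.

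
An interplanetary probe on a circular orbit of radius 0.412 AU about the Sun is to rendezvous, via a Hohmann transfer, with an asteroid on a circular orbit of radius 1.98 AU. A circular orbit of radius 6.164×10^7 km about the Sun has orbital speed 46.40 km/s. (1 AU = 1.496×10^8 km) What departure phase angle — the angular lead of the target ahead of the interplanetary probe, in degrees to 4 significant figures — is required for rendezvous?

φ = 95.50°

From the circular-orbit relation v² = μ/r at r = 6.164×10^7 km: μ = v²r = (46.40)² × 6.164×10^7 = 1.32708×10^11 km³/s².
In km: r₁ = 0.412 × 1.496×10^8 = 6.16352×10^7 km; r₂ = 1.98 × 1.496×10^8 = 2.96208×10^8 km.
Semi-major axis of the transfer orbit: a_t = (6.16352×10^7 + 2.96208×10^8)/2 = 1.789216×10^8 km.
Transfer time t = π√(a_t³/μ) = 2.06393×10^7 s.
The target's mean motion on its circular orbit is ω₂ = √(μ/r₂³) = 7.14585×10^-8 rad/s.
Angle swept by the target during transfer: ω₂·t = 1.47485 rad = 84.50°.
Arrival is 180° from departure on the ellipse, so φ = 180° − 84.50° = 95.50°.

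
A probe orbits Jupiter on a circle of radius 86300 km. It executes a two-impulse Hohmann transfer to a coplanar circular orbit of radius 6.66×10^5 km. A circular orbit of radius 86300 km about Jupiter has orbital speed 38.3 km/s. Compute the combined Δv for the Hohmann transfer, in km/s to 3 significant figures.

From the circular-orbit relation v² = μ/r at r = 86300 km: μ = v²r = (38.3)² × 86300 = 1.26593×10^8 km³/s².
Transfer-ellipse semi-major axis a_t = (r₁ + r₂)/2 = (86300 + 6.660×10^5)/2 = 3.7615×10^5 km.
Circular speed at r₁: v₁ = √(μ/r₁) = √(1.26593×10^8/86300) = 38.300 km/s.
Transfer-orbit speed at r₁ (v² = μ(2/r − 1/a)): v_p = √[μ(2/r₁ − 1/a_t)] = 50.963 km/s.
First burn Δv₁ = |v_p − v₁| = 12.663 km/s.
Circular speed at r₂: v₂ = √(μ/r₂) = 13.7869 km/s.
Transfer-orbit speed at r₂: v_a = √[μ(2/r₂ − 1/a_t)] = 6.60377 km/s.
Second burn Δv₂ = |v₂ − v_a| = 7.1831 km/s.
Δv = Δv₁ + Δv₂ = 12.663 + 7.1831 = 19.85 km/s.

Δv = 19.8 km/s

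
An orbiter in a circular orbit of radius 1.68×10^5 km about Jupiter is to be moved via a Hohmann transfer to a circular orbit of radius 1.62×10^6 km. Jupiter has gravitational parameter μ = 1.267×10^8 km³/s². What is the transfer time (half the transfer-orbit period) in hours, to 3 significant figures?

t = 65.5 hours

The Hohmann ellipse has a_t = (r₁ + r₂)/2 = 8.940×10^5 km.
Half the transfer-orbit period gives t = π√(a_t³/μ) = 2.359×10^5 s.
Converting: 2.359×10^5 s ÷ 3600 s/hour = 65.5 hours.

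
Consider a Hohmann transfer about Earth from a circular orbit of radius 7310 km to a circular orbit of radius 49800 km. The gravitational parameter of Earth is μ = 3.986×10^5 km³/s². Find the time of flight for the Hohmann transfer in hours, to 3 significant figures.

The Hohmann ellipse has a_t = (r₁ + r₂)/2 = 28555 km.
Half the transfer-orbit period gives t = π√(a_t³/μ) = 24010 s.
Converting: 24010 s ÷ 3600 s/hour = 6.67 hours.

t = 6.67 hours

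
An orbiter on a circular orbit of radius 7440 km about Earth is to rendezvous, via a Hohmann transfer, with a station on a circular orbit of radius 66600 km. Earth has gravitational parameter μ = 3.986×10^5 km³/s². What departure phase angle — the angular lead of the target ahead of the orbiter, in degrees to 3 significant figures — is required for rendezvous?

φ = 105°

Semi-major axis of the transfer orbit: a_t = (7440 + 66600)/2 = 37020 km.
The half-period of the transfer ellipse is t = π√(a_t³/μ) = 35440 s.
The target's mean motion on its circular orbit is ω₂ = √(μ/r₂³) = 3.673×10^-5 rad/s.
Angle swept by the target during transfer: ω₂·t = 1.302 rad = 74.60°.
The orbiter traverses 180° on the transfer ellipse, so the target must lead by 180° − 74.60° = 105°.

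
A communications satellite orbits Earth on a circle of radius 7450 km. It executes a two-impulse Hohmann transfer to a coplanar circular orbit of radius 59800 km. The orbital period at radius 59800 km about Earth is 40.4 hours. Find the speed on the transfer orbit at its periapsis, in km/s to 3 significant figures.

From Kepler's third law T² = 4π²r³/μ at r = 59800 km, T = 40.4 hours = 40.4 × 3600 s = 1.4544×10^5 s: μ = 4π²r³/T² = 3.99113×10^5 km³/s².
Transfer-ellipse semi-major axis a_t = (r₁ + r₂)/2 = (7450 + 59800)/2 = 33625 km.
The periapsis of the transfer ellipse is at r = 7450 km.
Applying v² = μ(2/r − 1/a_t): v = 9.761 km/s.

v = 9.76 km/s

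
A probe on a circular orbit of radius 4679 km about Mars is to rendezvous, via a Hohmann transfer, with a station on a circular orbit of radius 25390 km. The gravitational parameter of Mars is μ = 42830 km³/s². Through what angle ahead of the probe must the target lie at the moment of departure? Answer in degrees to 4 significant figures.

φ = 97.98°

Semi-major axis of the transfer orbit: a_t = (4679 + 25390)/2 = 15034.5 km.
The half-period of the transfer ellipse is t = π√(a_t³/μ) = 27984 s.
The target's mean motion on its circular orbit is ω₂ = √(μ/r₂³) = 5.1154×10^-5 rad/s.
Angle swept by the target during transfer: ω₂·t = 1.4315 rad = 82.02°.
The probe traverses 180° on the transfer ellipse, so the target must lead by 180° − 82.02° = 97.98°.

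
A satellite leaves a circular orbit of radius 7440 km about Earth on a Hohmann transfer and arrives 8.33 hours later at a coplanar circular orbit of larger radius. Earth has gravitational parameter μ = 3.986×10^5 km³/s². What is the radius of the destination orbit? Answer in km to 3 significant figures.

Transfer time t = 8.33 hours = 29988 s, and t = π√(a_t³/μ).
So a_t = (μ t²/π²)^(1/3) = (3.986×10^5 × (29988)² / π²)^(1/3) = 33116 km.
Since a_t = (r₁ + r₂)/2, r₂ = 2a_t − r₁ = 2×33116 − 7440 = 58792 km.

r₂ = 58800 km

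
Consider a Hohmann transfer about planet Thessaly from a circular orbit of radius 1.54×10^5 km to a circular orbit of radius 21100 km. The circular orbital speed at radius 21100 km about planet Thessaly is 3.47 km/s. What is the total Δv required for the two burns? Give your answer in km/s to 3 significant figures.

Δv = 1.79 km/s

From the circular-orbit relation v² = μ/r at r = 21100 km: μ = v²r = (3.47)² × 21100 = 2.54063×10^5 km³/s².
Transfer-ellipse semi-major axis a_t = (r₁ + r₂)/2 = (1.540×10^5 + 21100)/2 = 87550 km.
At r₁ the circular-orbit speed is v₁ = √(μ/r₁) = 1.28443 km/s.
Transfer-orbit speed at r₁ (v² = μ(2/r − 1/a)): v_a = √[μ(2/r₁ − 1/a_t)] = 0.630556 km/s.
First burn Δv₁ = |v_a − v₁| = 0.6539 km/s.
Circular speed at r₂: v₂ = √(μ/r₂) = 3.470 km/s.
Transfer-orbit speed at r₂: v_p = √[μ(2/r₂ − 1/a_t)] = 4.602 km/s.
Second burn Δv₂ = |v₂ − v_p| = 1.132 km/s.
Δv = Δv₁ + Δv₂ = 0.6539 + 1.132 = 1.786 km/s.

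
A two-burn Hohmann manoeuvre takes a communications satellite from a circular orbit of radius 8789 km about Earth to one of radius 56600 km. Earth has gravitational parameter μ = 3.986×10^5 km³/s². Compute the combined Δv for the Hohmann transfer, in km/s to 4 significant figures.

Δv = 3.404 km/s

Transfer-ellipse semi-major axis a_t = (r₁ + r₂)/2 = (8789 + 56600)/2 = 32694.5 km.
At r₁ the circular-orbit speed is v₁ = √(μ/r₁) = 6.7344 km/s.
On the transfer ellipse at r₁, vis-viva equation gives v_p = √[μ(2/r₁ − 1/a_t)] = 8.8607 km/s.
First burn Δv₁ = |v_p − v₁| = 2.126 km/s.
Circular speed at r₂: v₂ = √(μ/r₂) = 2.654 km/s.
Transfer-orbit speed at r₂: v_a = √[μ(2/r₂ − 1/a_t)] = 1.376 km/s.
Second burn Δv₂ = |v₂ − v_a| = 1.278 km/s.
Δv = Δv₁ + Δv₂ = 2.126 + 1.278 = 3.404 km/s.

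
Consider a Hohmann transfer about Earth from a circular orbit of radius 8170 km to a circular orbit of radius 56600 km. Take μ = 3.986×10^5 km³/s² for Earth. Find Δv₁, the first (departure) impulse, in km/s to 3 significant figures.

Semi-major axis of the transfer orbit: a_t = (8170 + 56600)/2 = 32385 km.
Circular speed at r = 8170 km: v_c = √(μ/r) = 6.985 km/s.
Vis-viva on the transfer ellipse at r = 8170 km gives v_t = √[μ(2/r − 1/a_t)] = 9.234 km/s.
Δv₁ = |v_t − v_c| = |9.234 − 6.985| = 2.249 km/s.

Δv₁ = 2.25 km/s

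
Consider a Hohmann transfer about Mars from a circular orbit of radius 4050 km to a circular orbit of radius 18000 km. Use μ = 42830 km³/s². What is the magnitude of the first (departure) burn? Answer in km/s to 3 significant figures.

Δv₁ = 0.903 km/s

Transfer-ellipse semi-major axis a_t = (r₁ + r₂)/2 = (4050 + 18000)/2 = 11025 km.
Circular speed at r = 4050 km: v_c = √(μ/r) = 3.2520 km/s.
Vis-viva on the transfer ellipse at r = 4050 km gives v_t = √[μ(2/r − 1/a_t)] = 4.1552 km/s.
Δv₁ = |v_t − v_c| = |4.1552 − 3.2520| = 0.9032 km/s.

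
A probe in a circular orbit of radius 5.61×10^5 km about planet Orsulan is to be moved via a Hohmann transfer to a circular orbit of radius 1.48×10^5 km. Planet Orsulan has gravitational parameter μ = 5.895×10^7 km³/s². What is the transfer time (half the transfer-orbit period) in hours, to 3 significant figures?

The Hohmann ellipse has a_t = (r₁ + r₂)/2 = 3.545×10^5 km.
By Kepler's third law the transfer-orbit period is T = 2π√(a_t³/μ), so t = T/2 = 86360 s.
Converting: 86360 s ÷ 3600 s/hour = 24.0 hours.

t = 24.0 hours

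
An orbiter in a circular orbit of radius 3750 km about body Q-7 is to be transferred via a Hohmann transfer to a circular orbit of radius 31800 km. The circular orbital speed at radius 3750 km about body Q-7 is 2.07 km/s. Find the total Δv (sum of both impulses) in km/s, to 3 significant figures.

From the circular-orbit relation v² = μ/r at r = 3750 km: μ = v²r = (2.07)² × 3750 = 16068.4 km³/s².
Semi-major axis of the transfer orbit: a_t = (3750 + 31800)/2 = 17775 km.
Circular speed at r₁: v₁ = √(μ/r₁) = √(16068.4/3750) = 2.0700 km/s.
On the transfer ellipse at r₁, v² = μ(2/r − 1/a) gives v_p = √[μ(2/r₁ − 1/a_t)] = 2.7687 km/s.
First burn Δv₁ = |v_p − v₁| = 0.6987 km/s.
Circular speed at r₂: v₂ = √(μ/r₂) = 0.7108 km/s.
Transfer-orbit speed at r₂: v_a = √[μ(2/r₂ − 1/a_t)] = 0.3265 km/s.
Second burn Δv₂ = |v₂ − v_a| = 0.3843 km/s.
Total Δv = Δv₁ + Δv₂ = 1.083 km/s.

Δv = 1.08 km/s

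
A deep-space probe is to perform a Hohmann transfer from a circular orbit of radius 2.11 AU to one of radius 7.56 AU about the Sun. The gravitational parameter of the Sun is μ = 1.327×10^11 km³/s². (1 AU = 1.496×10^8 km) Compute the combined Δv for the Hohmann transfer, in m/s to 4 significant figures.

Δv = 8811 m/s

In km: r₁ = 2.11 × 1.496×10^8 = 3.15656×10^8 km; r₂ = 7.56 × 1.496×10^8 = 1.130976×10^9 km.
Transfer-ellipse semi-major axis a_t = (r₁ + r₂)/2 = (3.15656×10^8 + 1.130976×10^9)/2 = 7.23316×10^8 km.
At r₁ the circular-orbit speed is v₁ = √(μ/r₁) = 20.5035 km/s.
On the transfer ellipse at r₁, vis-viva equation gives v_p = √[μ(2/r₁ − 1/a_t)] = 25.6384 km/s.
First burn Δv₁ = |v_p − v₁| = 5.135 km/s.
Circular speed at r₂: v₂ = √(μ/r₂) = 10.832 km/s.
Transfer-orbit speed at r₂: v_a = √[μ(2/r₂ − 1/a_t)] = 7.1557 km/s.
Second burn Δv₂ = |v₂ − v_a| = 3.676 km/s.
Δv = Δv₁ + Δv₂ = 5.135 + 3.676 = 8.811 km/s.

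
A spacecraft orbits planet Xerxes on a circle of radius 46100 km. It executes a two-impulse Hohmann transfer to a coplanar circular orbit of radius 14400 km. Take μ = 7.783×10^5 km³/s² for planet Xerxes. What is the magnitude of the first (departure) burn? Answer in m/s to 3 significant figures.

The Hohmann ellipse has a_t = (r₁ + r₂)/2 = 30250 km.
On the circular orbit at r = 46100 km, v_c = √(μ/r) = 4.109 km/s.
Transfer-orbit speed at the same r (vis-viva, a = a_t): v_t = √[μ(2/r − 1/a_t)] = 2.835 km/s.
Δv₁ = |v_t − v_c| = |2.835 − 4.109| = 1.274 km/s.

Δv₁ = 1270 m/s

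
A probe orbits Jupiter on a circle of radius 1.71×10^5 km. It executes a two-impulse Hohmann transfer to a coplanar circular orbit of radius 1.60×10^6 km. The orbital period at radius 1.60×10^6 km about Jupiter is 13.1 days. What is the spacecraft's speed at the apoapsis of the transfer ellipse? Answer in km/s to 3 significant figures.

v = 3.90 km/s

From Kepler's third law T² = 4π²r³/μ at r = 1.60×10^6 km, T = 13.1 days = 13.1 × 86400 s = 1.13184×10^6 s: μ = 4π²r³/T² = 1.26226×10^8 km³/s².
The Hohmann ellipse has a_t = (r₁ + r₂)/2 = 8.855×10^5 km.
At apoapsis, r = 1.600×10^6 km.
From the vis-viva equation, v = √[μ(2/r − 1/a_t)] = 3.903 km/s.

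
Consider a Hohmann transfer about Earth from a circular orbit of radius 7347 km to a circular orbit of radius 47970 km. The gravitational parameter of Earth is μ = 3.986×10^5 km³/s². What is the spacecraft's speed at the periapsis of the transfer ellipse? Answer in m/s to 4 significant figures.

v = 9700 m/s

The Hohmann ellipse has a_t = (r₁ + r₂)/2 = 27658.5 km.
The periapsis of the transfer ellipse is at r = 7347 km.
Vis-viva: v = √[μ(2/r − 1/a_t)] = √[3.986×10^5 × (2/7347 − 1/27658.5)] = 9.700 km/s.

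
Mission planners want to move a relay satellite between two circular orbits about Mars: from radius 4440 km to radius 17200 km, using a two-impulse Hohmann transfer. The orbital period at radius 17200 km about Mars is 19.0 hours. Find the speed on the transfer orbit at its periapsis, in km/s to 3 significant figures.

v = 3.92 km/s

From Kepler's third law T² = 4π²r³/μ at r = 17200 km, T = 19.0 hours = 19.0 × 3600 s = 68400 s: μ = 4π²r³/T² = 42937.1 km³/s².
Semi-major axis of the transfer orbit: a_t = (4440 + 17200)/2 = 10820 km.
The periapsis of the transfer ellipse is at r = 4440 km.
From the vis-viva equation, v = √[μ(2/r − 1/a_t)] = 3.921 km/s.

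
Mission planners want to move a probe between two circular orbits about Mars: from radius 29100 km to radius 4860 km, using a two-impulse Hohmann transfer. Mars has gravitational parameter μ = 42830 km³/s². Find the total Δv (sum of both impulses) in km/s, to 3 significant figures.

Δv = 1.48 km/s

Transfer-ellipse semi-major axis a_t = (r₁ + r₂)/2 = (29100 + 4860)/2 = 16980 km.
At r₁ the circular-orbit speed is v₁ = √(μ/r₁) = 1.21319 km/s.
On the transfer ellipse at r₁, vis-viva gives v_a = √[μ(2/r₁ − 1/a_t)] = 0.649048 km/s.
First burn Δv₁ = |v_a − v₁| = 0.5641 km/s.
Circular speed at r₂: v₂ = √(μ/r₂) = 2.968629 km/s.
Transfer-orbit speed at r₂: v_p = √[μ(2/r₂ − 1/a_t)] = 3.886275 km/s.
Second burn Δv₂ = |v₂ − v_p| = 0.9176 km/s.
Total Δv = Δv₁ + Δv₂ = 1.482 km/s.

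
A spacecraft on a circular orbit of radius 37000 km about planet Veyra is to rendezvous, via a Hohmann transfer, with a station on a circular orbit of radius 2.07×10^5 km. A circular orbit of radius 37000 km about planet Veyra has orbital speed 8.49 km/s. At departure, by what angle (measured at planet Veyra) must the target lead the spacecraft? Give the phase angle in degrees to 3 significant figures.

From the circular-orbit relation v² = μ/r at r = 37000 km: μ = v²r = (8.49)² × 37000 = 2.66696×10^6 km³/s².
The Hohmann ellipse has a_t = (r₁ + r₂)/2 = 1.220×10^5 km.
Transfer time t = π√(a_t³/μ) = 81974.9 s.
The target's mean motion on its circular orbit is ω₂ = √(μ/r₂³) = 1.73402×10^-5 rad/s.
Angle swept by the target during transfer: ω₂·t = 1.42146 rad = 81.44°.
The spacecraft traverses 180° on the transfer ellipse, so the target must lead by 180° − 81.44° = 98.6°.

φ = 98.6°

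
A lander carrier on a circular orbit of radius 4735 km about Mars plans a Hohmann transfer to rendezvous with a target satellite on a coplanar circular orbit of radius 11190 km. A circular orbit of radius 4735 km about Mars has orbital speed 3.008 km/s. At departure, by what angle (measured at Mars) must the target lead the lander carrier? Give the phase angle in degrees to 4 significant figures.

From the circular-orbit relation v² = μ/r at r = 4735 km: μ = v²r = (3.008)² × 4735 = 42842.6 km³/s².
Semi-major axis of the transfer orbit: a_t = (4735 + 11190)/2 = 7962.5 km.
The half-period of the transfer ellipse is t = π√(a_t³/μ) = 10784 s.
Target angular speed ω₂ = √(μ/r₂³) = 1.7486×10^-4 rad/s.
Angle swept by the target during transfer: ω₂·t = 1.8857 rad = 108.04°.
The lander carrier traverses 180° on the transfer ellipse, so the target must lead by 180° − 108.04° = 71.96°.

φ = 71.96°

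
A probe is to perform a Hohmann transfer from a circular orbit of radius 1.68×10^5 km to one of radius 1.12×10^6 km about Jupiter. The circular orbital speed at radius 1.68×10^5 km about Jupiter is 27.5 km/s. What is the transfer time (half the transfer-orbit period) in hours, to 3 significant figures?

From the circular-orbit relation v² = μ/r at r = 1.68×10^5 km: μ = v²r = (27.5)² × 1.68×10^5 = 1.27050×10^8 km³/s².
Semi-major axis of the transfer orbit: a_t = (1.680×10^5 + 1.120×10^6)/2 = 6.440×10^5 km.
Half the transfer-orbit period gives t = π√(a_t³/μ) = 1.440×10^5 s.
Converting: 1.440×10^5 s ÷ 3600 s/hour = 40.0 hours.

t = 40.0 hours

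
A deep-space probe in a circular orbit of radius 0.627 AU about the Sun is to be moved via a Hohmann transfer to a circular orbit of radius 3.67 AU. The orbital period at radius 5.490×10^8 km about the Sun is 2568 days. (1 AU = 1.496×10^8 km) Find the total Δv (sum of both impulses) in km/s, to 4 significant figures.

From Kepler's third law T² = 4π²r³/μ at r = 5.490×10^8 km, T = 2568 days = 2568 × 86400 s = 2.218752×10^8 s: μ = 4π²r³/T² = 1.32696×10^11 km³/s².
In km: r₁ = 0.627 × 1.496×10^8 = 9.37992×10^7 km; r₂ = 3.67 × 1.496×10^8 = 5.49032×10^8 km.
The Hohmann ellipse has a_t = (r₁ + r₂)/2 = 3.214156×10^8 km.
Circular speed at r₁: v₁ = √(μ/r₁) = √(1.32696×10^11/9.37992×10^7) = 37.612 km/s.
Transfer-orbit speed at r₁ (v² = μ(2/r − 1/a)): v_p = √[μ(2/r₁ − 1/a_t)] = 49.158 km/s.
First burn Δv₁ = |v_p − v₁| = 11.546 km/s.
Circular speed at r₂: v₂ = √(μ/r₂) = 15.5464 km/s.
Transfer-orbit speed at r₂: v_a = √[μ(2/r₂ − 1/a_t)] = 8.39841 km/s.
Second burn Δv₂ = |v₂ − v_a| = 7.1480 km/s.
Δv = Δv₁ + Δv₂ = 11.546 + 7.1480 = 18.69 km/s.

Δv = 18.69 km/s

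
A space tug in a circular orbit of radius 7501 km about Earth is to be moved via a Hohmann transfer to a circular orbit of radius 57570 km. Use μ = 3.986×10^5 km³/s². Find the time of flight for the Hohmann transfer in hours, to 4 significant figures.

The Hohmann ellipse has a_t = (r₁ + r₂)/2 = 32535.5 km.
Half the transfer-orbit period gives t = π√(a_t³/μ) = 29202 s.
Converting: 29202 s ÷ 3600 s/hour = 8.112 hours.

t = 8.112 hours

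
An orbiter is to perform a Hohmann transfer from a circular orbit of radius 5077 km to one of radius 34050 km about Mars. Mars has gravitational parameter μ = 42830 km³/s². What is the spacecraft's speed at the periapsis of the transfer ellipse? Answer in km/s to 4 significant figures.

v = 3.832 km/s

The Hohmann ellipse has a_t = (r₁ + r₂)/2 = 19563.5 km.
At periapsis, r = 5077 km.
From the vis-viva equation, v = √[μ(2/r − 1/a_t)] = 3.832 km/s.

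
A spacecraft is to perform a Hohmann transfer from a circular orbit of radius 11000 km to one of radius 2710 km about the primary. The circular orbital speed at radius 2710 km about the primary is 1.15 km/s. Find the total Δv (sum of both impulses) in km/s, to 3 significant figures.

From the circular-orbit relation v² = μ/r at r = 2710 km: μ = v²r = (1.15)² × 2710 = 3583.97 km³/s².
Transfer-ellipse semi-major axis a_t = (r₁ + r₂)/2 = (11000 + 2710)/2 = 6855 km.
Circular speed at r₁: v₁ = √(μ/r₁) = √(3583.97/11000) = 0.5708 km/s.
Transfer-orbit speed at r₁ (vis-viva equation): v_a = √[μ(2/r₁ − 1/a_t)] = 0.3589 km/s.
First burn Δv₁ = |v_a − v₁| = 0.2119 km/s.
At r₂, v₂ = √(μ/r₂) = 1.1500 km/s.
Transfer-orbit speed at r₂: v_p = √[μ(2/r₂ − 1/a_t)] = 1.4568 km/s.
Second burn Δv₂ = |v₂ − v_p| = 0.3068 km/s.
Δv = Δv₁ + Δv₂ = 0.2119 + 0.3068 = 0.5187 km/s.

Δv = 0.519 km/s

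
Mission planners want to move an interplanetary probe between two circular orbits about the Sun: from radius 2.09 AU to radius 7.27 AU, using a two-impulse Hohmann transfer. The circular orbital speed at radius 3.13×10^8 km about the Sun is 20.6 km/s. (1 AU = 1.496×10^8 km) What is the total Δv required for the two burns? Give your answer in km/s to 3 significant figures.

From the circular-orbit relation v² = μ/r at r = 3.13×10^8 km: μ = v²r = (20.6)² × 3.13×10^8 = 1.32825×10^11 km³/s².
In km: r₁ = 2.09 × 1.496×10^8 = 3.12664×10^8 km; r₂ = 7.27 × 1.496×10^8 = 1.087592×10^9 km.
Transfer-ellipse semi-major axis a_t = (r₁ + r₂)/2 = (3.12664×10^8 + 1.087592×10^9)/2 = 7.00128×10^8 km.
At r₁ the circular-orbit speed is v₁ = √(μ/r₁) = 20.611 km/s.
On the transfer ellipse at r₁, v² = μ(2/r − 1/a) gives v_p = √[μ(2/r₁ − 1/a_t)] = 25.689 km/s.
First burn Δv₁ = |v_p − v₁| = 5.078 km/s.
At r₂, v₂ = √(μ/r₂) = 11.051 km/s.
Transfer-orbit speed at r₂: v_a = √[μ(2/r₂ − 1/a_t)] = 7.3851 km/s.
Second burn Δv₂ = |v₂ − v_a| = 3.666 km/s.
Δv = Δv₁ + Δv₂ = 5.078 + 3.666 = 8.744 km/s.

Δv = 8.74 km/s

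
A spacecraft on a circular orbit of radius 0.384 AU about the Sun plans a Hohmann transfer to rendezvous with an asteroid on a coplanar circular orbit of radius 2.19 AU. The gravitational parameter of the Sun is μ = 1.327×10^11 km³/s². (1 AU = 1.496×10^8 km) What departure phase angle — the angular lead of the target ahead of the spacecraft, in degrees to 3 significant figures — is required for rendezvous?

φ = 98.9°

In km: r₁ = 0.384 × 1.496×10^8 = 5.74464×10^7 km; r₂ = 2.19 × 1.496×10^8 = 3.27624×10^8 km.
Transfer-ellipse semi-major axis a_t = (r₁ + r₂)/2 = (5.74464×10^7 + 3.27624×10^8)/2 = 1.925352×10^8 km.
The half-period of the transfer ellipse is t = π√(a_t³/μ) = 2.304×10^7 s.
The target's mean motion on its circular orbit is ω₂ = √(μ/r₂³) = 6.143×10^-8 rad/s.
Angle swept by the target during transfer: ω₂·t = 1.4153 rad = 81.09°.
The spacecraft traverses 180° on the transfer ellipse, so the target must lead by 180° − 81.09° = 98.9°.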